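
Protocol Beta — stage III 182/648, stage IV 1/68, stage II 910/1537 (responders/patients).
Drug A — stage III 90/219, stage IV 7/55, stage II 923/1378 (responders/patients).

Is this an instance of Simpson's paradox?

Stage III: Protocol Beta 182/648 = 28.1%, Drug A 90/219 = 41.1% → Drug A
Stage IV: Protocol Beta 1/68 = 1.5%, Drug A 7/55 = 12.7% → Drug A
Stage II: Protocol Beta 910/1537 = 59.2%, Drug A 923/1378 = 67.0% → Drug A
Overall: Protocol Beta 1093/2253 = 48.5%, Drug A 1020/1652 = 61.7% → Drug A
Drug A wins overall and in every disease group — no reversal.

No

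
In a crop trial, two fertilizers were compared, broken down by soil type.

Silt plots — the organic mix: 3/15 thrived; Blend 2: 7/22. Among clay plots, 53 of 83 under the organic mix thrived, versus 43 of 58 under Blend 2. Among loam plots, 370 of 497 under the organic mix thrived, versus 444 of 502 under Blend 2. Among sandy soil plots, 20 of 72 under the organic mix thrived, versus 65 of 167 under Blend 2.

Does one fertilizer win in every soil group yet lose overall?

Silt: the organic mix 3/15 = 20.0%, Blend 2 7/22 = 31.8% → Blend 2
Clay: the organic mix 53/83 = 63.9%, Blend 2 43/58 = 74.1% → Blend 2
Loam: the organic mix 370/497 = 74.4%, Blend 2 444/502 = 88.4% → Blend 2
Sandy soil: the organic mix 20/72 = 27.8%, Blend 2 65/167 = 38.9% → Blend 2
Overall: the organic mix 446/667 = 66.9%, Blend 2 559/749 = 74.6% → Blend 2
Blend 2 wins overall and in every soil group — no reversal.

No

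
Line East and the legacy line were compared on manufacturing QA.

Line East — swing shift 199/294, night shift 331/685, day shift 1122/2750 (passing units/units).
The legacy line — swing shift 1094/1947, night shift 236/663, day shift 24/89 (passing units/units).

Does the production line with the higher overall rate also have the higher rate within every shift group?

Swing shift: Line East 199/294 = 67.7%, the legacy line 1094/1947 = 56.2% → Line East
Night shift: Line East 331/685 = 48.3%, the legacy line 236/663 = 35.6% → Line East
Day shift: Line East 1122/2750 = 40.8%, the legacy line 24/89 = 27.0% → Line East
Overall: Line East 1652/3729 = 44.3%, the legacy line 1354/2699 = 50.2% → the legacy line
Line East wins each shift group but the legacy line wins overall — the comparison reverses. Line East's units skew toward day shift, which has a lower base rate.

No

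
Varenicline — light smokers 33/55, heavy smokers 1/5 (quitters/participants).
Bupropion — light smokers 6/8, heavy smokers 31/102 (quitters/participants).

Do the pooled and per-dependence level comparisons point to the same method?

Light smokers: varenicline 33/55 = 60.0%, bupropion 6/8 = 75.0% → bupropion
Heavy smokers: varenicline 1/5 = 20.0%, bupropion 31/102 = 30.4% → bupropion
Overall: varenicline 34/60 = 56.7%, bupropion 37/110 = 33.6% → varenicline
Bupropion wins each dependence group but varenicline wins overall — the comparison reverses. Bupropion's participants skew toward heavy smokers, which has a lower base rate.

No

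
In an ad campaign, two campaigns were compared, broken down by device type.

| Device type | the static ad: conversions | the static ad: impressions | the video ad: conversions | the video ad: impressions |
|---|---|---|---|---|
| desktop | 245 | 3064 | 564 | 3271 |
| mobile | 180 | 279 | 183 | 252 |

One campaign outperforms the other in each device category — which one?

the video ad

Desktop: the static ad 245/3064 = 8.0%, the video ad 564/3271 = 17.2% → the video ad
Mobile: the static ad 180/279 = 64.5%, the video ad 183/252 = 72.6% → the video ad
The video ad has the higher rate in both groups.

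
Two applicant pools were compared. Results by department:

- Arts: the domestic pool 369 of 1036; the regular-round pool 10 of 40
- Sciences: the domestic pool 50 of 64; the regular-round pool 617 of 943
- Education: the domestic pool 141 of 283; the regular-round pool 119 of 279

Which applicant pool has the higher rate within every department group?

Arts: the domestic pool 369/1036 = 35.6%, the regular-round pool 10/40 = 25.0% → the domestic pool
Sciences: the domestic pool 50/64 = 78.1%, the regular-round pool 617/943 = 65.4% → the domestic pool
Education: the domestic pool 141/283 = 49.8%, the regular-round pool 119/279 = 42.7% → the domestic pool
The domestic pool has the higher rate in all 3 groups.

the domestic pool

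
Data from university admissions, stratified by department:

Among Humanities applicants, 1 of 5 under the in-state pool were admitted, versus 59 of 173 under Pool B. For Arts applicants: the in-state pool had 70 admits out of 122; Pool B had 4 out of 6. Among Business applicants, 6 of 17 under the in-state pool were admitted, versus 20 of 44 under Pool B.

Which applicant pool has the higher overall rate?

the in-state pool

Humanities: the in-state pool 1/5 = 20.0%, Pool B 59/173 = 34.1% → Pool B
Arts: the in-state pool 70/122 = 57.4%, Pool B 4/6 = 66.7% → Pool B
Business: the in-state pool 6/17 = 35.3%, Pool B 20/44 = 45.5% → Pool B
Overall: the in-state pool 77/144 = 53.5%, Pool B 83/223 = 37.2% → the in-state pool
(Pool B wins every department group but the in-state pool wins overall — Pool B's applicants skew toward the low-rate Humanities group.)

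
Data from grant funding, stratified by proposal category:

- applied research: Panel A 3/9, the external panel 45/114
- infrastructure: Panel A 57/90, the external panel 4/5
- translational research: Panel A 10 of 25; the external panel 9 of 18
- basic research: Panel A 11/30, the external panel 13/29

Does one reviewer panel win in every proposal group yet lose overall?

Yes

Applied research: Panel A 3/9 = 33.3%, the external panel 45/114 = 39.5% → the external panel
Infrastructure: Panel A 57/90 = 63.3%, the external panel 4/5 = 80.0% → the external panel
Translational research: Panel A 10/25 = 40.0%, the external panel 9/18 = 50.0% → the external panel
Basic research: Panel A 11/30 = 36.7%, the external panel 13/29 = 44.8% → the external panel
Overall: Panel A 81/154 = 52.6%, the external panel 71/166 = 42.8% → Panel A
The external panel wins each proposal group but Panel A wins overall — the comparison reverses. The external panel's proposals skew toward applied research, which has a lower base rate.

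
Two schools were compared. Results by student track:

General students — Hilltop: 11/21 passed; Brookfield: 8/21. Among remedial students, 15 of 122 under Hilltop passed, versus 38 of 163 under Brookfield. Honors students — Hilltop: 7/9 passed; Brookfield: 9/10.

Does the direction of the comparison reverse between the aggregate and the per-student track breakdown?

No

General: Hilltop 11/21 = 52.4%, Brookfield 8/21 = 38.1% → Hilltop
Remedial: Hilltop 15/122 = 12.3%, Brookfield 38/163 = 23.3% → Brookfield
Honors: Hilltop 7/9 = 77.8%, Brookfield 9/10 = 90.0% → Brookfield
Overall: Hilltop 33/152 = 21.7%, Brookfield 55/194 = 28.4% → Brookfield
Neither sweeps: Hilltop wins 1 of 3 groups, Brookfield wins 2. Brookfield wins overall but not every group — no Simpson reversal.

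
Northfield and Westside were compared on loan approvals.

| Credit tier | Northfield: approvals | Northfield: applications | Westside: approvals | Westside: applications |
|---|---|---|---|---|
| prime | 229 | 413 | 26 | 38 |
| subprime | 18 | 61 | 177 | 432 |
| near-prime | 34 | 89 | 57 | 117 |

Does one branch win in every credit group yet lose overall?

Prime: Northfield 229/413 = 55.4%, Westside 26/38 = 68.4% → Westside
Subprime: Northfield 18/61 = 29.5%, Westside 177/432 = 41.0% → Westside
Near-prime: Northfield 34/89 = 38.2%, Westside 57/117 = 48.7% → Westside
Overall: Northfield 281/563 = 49.9%, Westside 260/587 = 44.3% → Northfield
Westside wins each credit group but Northfield wins overall — the comparison reverses. Westside's applications skew toward subprime, which has a lower base rate.

Yes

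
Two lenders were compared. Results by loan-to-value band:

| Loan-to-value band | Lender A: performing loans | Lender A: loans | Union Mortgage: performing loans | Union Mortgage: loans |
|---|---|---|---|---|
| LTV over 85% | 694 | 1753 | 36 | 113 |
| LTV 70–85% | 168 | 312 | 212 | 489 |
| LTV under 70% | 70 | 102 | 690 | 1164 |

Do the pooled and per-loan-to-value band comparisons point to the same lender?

LTV over 85%: Lender A 694/1753 = 39.6%, Union Mortgage 36/113 = 31.9% → Lender A
LTV 70–85%: Lender A 168/312 = 53.8%, Union Mortgage 212/489 = 43.4% → Lender A
LTV under 70%: Lender A 70/102 = 68.6%, Union Mortgage 690/1164 = 59.3% → Lender A
Overall: Lender A 932/2167 = 43.0%, Union Mortgage 938/1766 = 53.1% → Union Mortgage
Lender A wins each loan-to-value group but Union Mortgage wins overall — the comparison reverses. Lender A's loans skew toward LTV over 85%, which has a lower base rate.

No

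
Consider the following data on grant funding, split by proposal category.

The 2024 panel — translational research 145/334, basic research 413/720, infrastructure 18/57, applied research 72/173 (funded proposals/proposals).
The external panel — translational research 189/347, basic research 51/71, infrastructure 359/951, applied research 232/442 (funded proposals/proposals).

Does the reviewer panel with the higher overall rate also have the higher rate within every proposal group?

No

Translational research: the 2024 panel 145/334 = 43.4%, the external panel 189/347 = 54.5% → the external panel
Basic research: the 2024 panel 413/720 = 57.4%, the external panel 51/71 = 71.8% → the external panel
Infrastructure: the 2024 panel 18/57 = 31.6%, the external panel 359/951 = 37.7% → the external panel
Applied research: the 2024 panel 72/173 = 41.6%, the external panel 232/442 = 52.5% → the external panel
Overall: the 2024 panel 648/1284 = 50.5%, the external panel 831/1811 = 45.9% → the 2024 panel
The external panel wins each proposal group but the 2024 panel wins overall — the comparison reverses. The external panel's proposals skew toward infrastructure, which has a lower base rate.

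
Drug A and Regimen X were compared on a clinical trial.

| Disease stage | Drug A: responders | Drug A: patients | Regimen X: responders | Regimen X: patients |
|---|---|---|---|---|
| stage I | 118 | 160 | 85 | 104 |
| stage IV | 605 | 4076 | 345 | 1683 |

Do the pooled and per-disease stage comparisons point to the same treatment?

Yes

Stage I: Drug A 118/160 = 73.8%, Regimen X 85/104 = 81.7% → Regimen X
Stage IV: Drug A 605/4076 = 14.8%, Regimen X 345/1683 = 20.5% → Regimen X
Overall: Drug A 723/4236 = 17.1%, Regimen X 430/1787 = 24.1% → Regimen X
Regimen X wins overall and in every disease group — no reversal.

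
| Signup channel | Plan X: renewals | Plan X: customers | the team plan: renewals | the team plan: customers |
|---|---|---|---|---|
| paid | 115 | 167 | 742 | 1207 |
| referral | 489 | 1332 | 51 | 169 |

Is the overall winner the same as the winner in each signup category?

No

Paid: Plan X 115/167 = 68.9%, the team plan 742/1207 = 61.5% → Plan X
Referral: Plan X 489/1332 = 36.7%, the team plan 51/169 = 30.2% → Plan X
Overall: Plan X 604/1499 = 40.3%, the team plan 793/1376 = 57.6% → the team plan
Plan X wins each signup group but the team plan wins overall — the comparison reverses. Plan X's customers skew toward referral, which has a lower base rate.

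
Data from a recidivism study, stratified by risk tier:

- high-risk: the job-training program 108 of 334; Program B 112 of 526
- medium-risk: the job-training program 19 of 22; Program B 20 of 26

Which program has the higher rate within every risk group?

the job-training program

High-risk: the job-training program 108/334 = 32.3%, Program B 112/526 = 21.3% → the job-training program
Medium-risk: the job-training program 19/22 = 86.4%, Program B 20/26 = 76.9% → the job-training program
The job-training program has the higher rate in both groups.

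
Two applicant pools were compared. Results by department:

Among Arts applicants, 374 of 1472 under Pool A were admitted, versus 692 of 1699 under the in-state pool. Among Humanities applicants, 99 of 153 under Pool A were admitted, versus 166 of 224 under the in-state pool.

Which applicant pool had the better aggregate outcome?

the in-state pool

Arts: Pool A 374/1472 = 25.4%, the in-state pool 692/1699 = 40.7% → the in-state pool
Humanities: Pool A 99/153 = 64.7%, the in-state pool 166/224 = 74.1% → the in-state pool
Overall: Pool A 473/1625 = 29.1%, the in-state pool 858/1923 = 44.6% → the in-state pool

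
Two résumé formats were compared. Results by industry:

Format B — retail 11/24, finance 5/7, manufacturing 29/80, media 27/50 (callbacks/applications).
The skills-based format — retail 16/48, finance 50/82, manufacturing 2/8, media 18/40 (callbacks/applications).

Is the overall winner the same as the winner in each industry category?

No

Retail: Format B 11/24 = 45.8%, the skills-based format 16/48 = 33.3% → Format B
Finance: Format B 5/7 = 71.4%, the skills-based format 50/82 = 61.0% → Format B
Manufacturing: Format B 29/80 = 36.2%, the skills-based format 2/8 = 25.0% → Format B
Media: Format B 27/50 = 54.0%, the skills-based format 18/40 = 45.0% → Format B
Overall: Format B 72/161 = 44.7%, the skills-based format 86/178 = 48.3% → the skills-based format
Format B wins each industry group but the skills-based format wins overall — the comparison reverses. Format B's applications skew toward manufacturing, which has a lower base rate.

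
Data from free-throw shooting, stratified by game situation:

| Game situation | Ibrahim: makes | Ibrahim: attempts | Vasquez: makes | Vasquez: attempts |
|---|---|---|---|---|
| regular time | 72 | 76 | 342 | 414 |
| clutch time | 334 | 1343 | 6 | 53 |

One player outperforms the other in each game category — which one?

Regular time: Ibrahim 72/76 = 94.7%, Vasquez 342/414 = 82.6% → Ibrahim
Clutch time: Ibrahim 334/1343 = 24.9%, Vasquez 6/53 = 11.3% → Ibrahim
Ibrahim has the higher rate in both groups.

Ibrahim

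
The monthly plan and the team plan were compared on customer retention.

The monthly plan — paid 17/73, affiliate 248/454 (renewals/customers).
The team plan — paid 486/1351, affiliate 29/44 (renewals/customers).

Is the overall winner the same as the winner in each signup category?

Paid: the monthly plan 17/73 = 23.3%, the team plan 486/1351 = 36.0% → the team plan
Affiliate: the monthly plan 248/454 = 54.6%, the team plan 29/44 = 65.9% → the team plan
Overall: the monthly plan 265/527 = 50.3%, the team plan 515/1395 = 36.9% → the monthly plan
The team plan wins each signup group but the monthly plan wins overall — the comparison reverses. The team plan's customers skew toward paid, which has a lower base rate.

No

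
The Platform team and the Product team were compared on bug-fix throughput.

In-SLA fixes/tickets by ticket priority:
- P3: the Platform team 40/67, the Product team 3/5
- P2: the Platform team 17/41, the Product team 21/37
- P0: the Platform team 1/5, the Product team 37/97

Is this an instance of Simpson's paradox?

Yes

P3: the Platform team 40/67 = 59.7%, the Product team 3/5 = 60.0% → the Product team
P2: the Platform team 17/41 = 41.5%, the Product team 21/37 = 56.8% → the Product team
P0: the Platform team 1/5 = 20.0%, the Product team 37/97 = 38.1% → the Product team
Overall: the Platform team 58/113 = 51.3%, the Product team 61/139 = 43.9% → the Platform team
The Product team wins each ticket group but the Platform team wins overall — the comparison reverses. The Product team's tickets skew toward P0, which has a lower base rate.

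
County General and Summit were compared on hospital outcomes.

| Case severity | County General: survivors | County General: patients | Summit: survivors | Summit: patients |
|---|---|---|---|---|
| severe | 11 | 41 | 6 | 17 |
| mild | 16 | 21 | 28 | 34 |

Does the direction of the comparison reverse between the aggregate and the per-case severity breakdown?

No

Severe: County General 11/41 = 26.8%, Summit 6/17 = 35.3% → Summit
Mild: County General 16/21 = 76.2%, Summit 28/34 = 82.4% → Summit
Overall: County General 27/62 = 43.5%, Summit 34/51 = 66.7% → Summit
Summit wins overall and in every case group — no reversal.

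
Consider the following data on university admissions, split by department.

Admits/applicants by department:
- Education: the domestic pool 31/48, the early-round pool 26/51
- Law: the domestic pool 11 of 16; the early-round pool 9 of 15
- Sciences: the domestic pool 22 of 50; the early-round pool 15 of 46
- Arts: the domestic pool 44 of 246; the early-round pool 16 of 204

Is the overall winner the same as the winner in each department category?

Education: the domestic pool 31/48 = 64.6%, the early-round pool 26/51 = 51.0% → the domestic pool
Law: the domestic pool 11/16 = 68.8%, the early-round pool 9/15 = 60.0% → the domestic pool
Sciences: the domestic pool 22/50 = 44.0%, the early-round pool 15/46 = 32.6% → the domestic pool
Arts: the domestic pool 44/246 = 17.9%, the early-round pool 16/204 = 7.8% → the domestic pool
Overall: the domestic pool 108/360 = 30.0%, the early-round pool 66/316 = 20.9% → the domestic pool
The domestic pool wins overall and in every department group — no reversal.

Yes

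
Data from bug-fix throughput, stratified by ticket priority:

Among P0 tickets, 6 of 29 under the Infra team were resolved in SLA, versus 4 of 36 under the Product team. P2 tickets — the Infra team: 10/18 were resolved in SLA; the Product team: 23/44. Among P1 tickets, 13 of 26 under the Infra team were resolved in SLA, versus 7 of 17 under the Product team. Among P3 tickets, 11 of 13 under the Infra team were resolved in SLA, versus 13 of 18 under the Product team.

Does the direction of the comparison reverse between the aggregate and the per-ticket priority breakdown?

P0: the Infra team 6/29 = 20.7%, the Product team 4/36 = 11.1% → the Infra team
P2: the Infra team 10/18 = 55.6%, the Product team 23/44 = 52.3% → the Infra team
P1: the Infra team 13/26 = 50.0%, the Product team 7/17 = 41.2% → the Infra team
P3: the Infra team 11/13 = 84.6%, the Product team 13/18 = 72.2% → the Infra team
Overall: the Infra team 40/86 = 46.5%, the Product team 47/115 = 40.9% → the Infra team
The Infra team wins overall and in every ticket group — no reversal.

No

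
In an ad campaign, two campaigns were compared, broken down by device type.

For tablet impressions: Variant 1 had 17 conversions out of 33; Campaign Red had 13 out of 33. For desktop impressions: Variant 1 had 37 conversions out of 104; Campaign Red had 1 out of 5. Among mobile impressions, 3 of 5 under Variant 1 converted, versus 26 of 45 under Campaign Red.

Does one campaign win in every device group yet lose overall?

Yes

Tablet: Variant 1 17/33 = 51.5%, Campaign Red 13/33 = 39.4% → Variant 1
Desktop: Variant 1 37/104 = 35.6%, Campaign Red 1/5 = 20.0% → Variant 1
Mobile: Variant 1 3/5 = 60.0%, Campaign Red 26/45 = 57.8% → Variant 1
Overall: Variant 1 57/142 = 40.1%, Campaign Red 40/83 = 48.2% → Campaign Red
Variant 1 wins each device group but Campaign Red wins overall — the comparison reverses. Variant 1's impressions skew toward desktop, which has a lower base rate.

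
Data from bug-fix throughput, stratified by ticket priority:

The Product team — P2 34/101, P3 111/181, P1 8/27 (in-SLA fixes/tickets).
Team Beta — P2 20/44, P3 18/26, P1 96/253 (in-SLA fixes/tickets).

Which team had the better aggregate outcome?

the Product team

P2: the Product team 34/101 = 33.7%, Team Beta 20/44 = 45.5% → Team Beta
P3: the Product team 111/181 = 61.3%, Team Beta 18/26 = 69.2% → Team Beta
P1: the Product team 8/27 = 29.6%, Team Beta 96/253 = 37.9% → Team Beta
Overall: the Product team 153/309 = 49.5%, Team Beta 134/323 = 41.5% → the Product team
(Team Beta wins every ticket group but the Product team wins overall — Team Beta's tickets skew toward the low-rate P1 group.)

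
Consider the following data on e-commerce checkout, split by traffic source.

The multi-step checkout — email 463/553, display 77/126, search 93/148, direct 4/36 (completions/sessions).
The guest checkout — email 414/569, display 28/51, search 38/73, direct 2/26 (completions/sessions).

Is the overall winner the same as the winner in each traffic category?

Yes

Email: the multi-step checkout 463/553 = 83.7%, the guest checkout 414/569 = 72.8% → the multi-step checkout
Display: the multi-step checkout 77/126 = 61.1%, the guest checkout 28/51 = 54.9% → the multi-step checkout
Search: the multi-step checkout 93/148 = 62.8%, the guest checkout 38/73 = 52.1% → the multi-step checkout
Direct: the multi-step checkout 4/36 = 11.1%, the guest checkout 2/26 = 7.7% → the multi-step checkout
Overall: the multi-step checkout 637/863 = 73.8%, the guest checkout 482/719 = 67.0% → the multi-step checkout
The multi-step checkout wins overall and in every traffic group — no reversal.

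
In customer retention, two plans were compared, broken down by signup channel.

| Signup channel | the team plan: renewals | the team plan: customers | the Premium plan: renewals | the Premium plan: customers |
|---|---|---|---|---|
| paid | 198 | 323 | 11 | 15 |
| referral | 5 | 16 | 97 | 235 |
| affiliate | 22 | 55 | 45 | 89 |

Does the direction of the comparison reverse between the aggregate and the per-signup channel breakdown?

Paid: the team plan 198/323 = 61.3%, the Premium plan 11/15 = 73.3% → the Premium plan
Referral: the team plan 5/16 = 31.2%, the Premium plan 97/235 = 41.3% → the Premium plan
Affiliate: the team plan 22/55 = 40.0%, the Premium plan 45/89 = 50.6% → the Premium plan
Overall: the team plan 225/394 = 57.1%, the Premium plan 153/339 = 45.1% → the team plan
The Premium plan wins each signup group but the team plan wins overall — the comparison reverses. The Premium plan's customers skew toward referral, which has a lower base rate.

Yes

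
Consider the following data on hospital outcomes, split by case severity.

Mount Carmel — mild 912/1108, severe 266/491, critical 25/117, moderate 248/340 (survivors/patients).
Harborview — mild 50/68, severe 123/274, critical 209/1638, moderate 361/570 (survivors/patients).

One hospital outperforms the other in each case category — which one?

Mild: Mount Carmel 912/1108 = 82.3%, Harborview 50/68 = 73.5% → Mount Carmel
Severe: Mount Carmel 266/491 = 54.2%, Harborview 123/274 = 44.9% → Mount Carmel
Critical: Mount Carmel 25/117 = 21.4%, Harborview 209/1638 = 12.8% → Mount Carmel
Moderate: Mount Carmel 248/340 = 72.9%, Harborview 361/570 = 63.3% → Mount Carmel
Mount Carmel has the higher rate in all 4 groups.

Mount Carmel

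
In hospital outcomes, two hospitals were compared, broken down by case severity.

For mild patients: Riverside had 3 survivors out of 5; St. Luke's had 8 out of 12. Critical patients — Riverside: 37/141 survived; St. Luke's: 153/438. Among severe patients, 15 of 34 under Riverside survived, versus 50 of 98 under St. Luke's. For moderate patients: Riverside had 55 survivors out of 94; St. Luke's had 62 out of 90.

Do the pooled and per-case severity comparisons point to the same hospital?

Yes

Mild: Riverside 3/5 = 60.0%, St. Luke's 8/12 = 66.7% → St. Luke's
Critical: Riverside 37/141 = 26.2%, St. Luke's 153/438 = 34.9% → St. Luke's
Severe: Riverside 15/34 = 44.1%, St. Luke's 50/98 = 51.0% → St. Luke's
Moderate: Riverside 55/94 = 58.5%, St. Luke's 62/90 = 68.9% → St. Luke's
Overall: Riverside 110/274 = 40.1%, St. Luke's 273/638 = 42.8% → St. Luke's
St. Luke's wins overall and in every case group — no reversal.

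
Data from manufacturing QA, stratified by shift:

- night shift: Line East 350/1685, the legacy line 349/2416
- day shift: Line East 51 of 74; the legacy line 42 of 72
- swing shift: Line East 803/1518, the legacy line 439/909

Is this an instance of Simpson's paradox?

Night shift: Line East 350/1685 = 20.8%, the legacy line 349/2416 = 14.4% → Line East
Day shift: Line East 51/74 = 68.9%, the legacy line 42/72 = 58.3% → Line East
Swing shift: Line East 803/1518 = 52.9%, the legacy line 439/909 = 48.3% → Line East
Overall: Line East 1204/3277 = 36.7%, the legacy line 830/3397 = 24.4% → Line East
Line East wins overall and in every shift group — no reversal.

No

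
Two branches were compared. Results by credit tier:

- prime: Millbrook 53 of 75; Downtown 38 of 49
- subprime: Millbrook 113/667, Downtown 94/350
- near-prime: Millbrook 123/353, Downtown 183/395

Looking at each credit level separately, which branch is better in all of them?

Prime: Millbrook 53/75 = 70.7%, Downtown 38/49 = 77.6% → Downtown
Subprime: Millbrook 113/667 = 16.9%, Downtown 94/350 = 26.9% → Downtown
Near-prime: Millbrook 123/353 = 34.8%, Downtown 183/395 = 46.3% → Downtown
Downtown has the higher rate in all 3 groups.

Downtown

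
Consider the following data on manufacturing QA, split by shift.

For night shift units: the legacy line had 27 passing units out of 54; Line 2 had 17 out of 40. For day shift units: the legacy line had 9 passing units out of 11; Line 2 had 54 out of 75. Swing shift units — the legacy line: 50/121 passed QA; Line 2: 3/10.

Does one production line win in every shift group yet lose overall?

Night shift: the legacy line 27/54 = 50.0%, Line 2 17/40 = 42.5% → the legacy line
Day shift: the legacy line 9/11 = 81.8%, Line 2 54/75 = 72.0% → the legacy line
Swing shift: the legacy line 50/121 = 41.3%, Line 2 3/10 = 30.0% → the legacy line
Overall: the legacy line 86/186 = 46.2%, Line 2 74/125 = 59.2% → Line 2
The legacy line wins each shift group but Line 2 wins overall — the comparison reverses. The legacy line's units skew toward swing shift, which has a lower base rate.

Yes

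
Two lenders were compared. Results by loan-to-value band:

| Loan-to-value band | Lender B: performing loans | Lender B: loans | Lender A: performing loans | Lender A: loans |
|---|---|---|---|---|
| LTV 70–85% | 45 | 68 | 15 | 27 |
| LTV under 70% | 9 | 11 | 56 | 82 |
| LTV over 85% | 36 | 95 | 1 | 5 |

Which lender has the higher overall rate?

Lender A

LTV 70–85%: Lender B 45/68 = 66.2%, Lender A 15/27 = 55.6% → Lender B
LTV under 70%: Lender B 9/11 = 81.8%, Lender A 56/82 = 68.3% → Lender B
LTV over 85%: Lender B 36/95 = 37.9%, Lender A 1/5 = 20.0% → Lender B
Overall: Lender B 90/174 = 51.7%, Lender A 72/114 = 63.2% → Lender A
(Lender B wins every loan-to-value group but Lender A wins overall — Lender B's loans skew toward the low-rate LTV over 85% group.)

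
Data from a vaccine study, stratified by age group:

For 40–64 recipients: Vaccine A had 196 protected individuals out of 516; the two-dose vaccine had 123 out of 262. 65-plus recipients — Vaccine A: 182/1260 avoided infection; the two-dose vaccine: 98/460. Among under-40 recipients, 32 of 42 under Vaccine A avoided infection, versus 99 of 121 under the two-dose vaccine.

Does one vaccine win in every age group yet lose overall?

No

40–64: Vaccine A 196/516 = 38.0%, the two-dose vaccine 123/262 = 46.9% → the two-dose vaccine
65-plus: Vaccine A 182/1260 = 14.4%, the two-dose vaccine 98/460 = 21.3% → the two-dose vaccine
Under-40: Vaccine A 32/42 = 76.2%, the two-dose vaccine 99/121 = 81.8% → the two-dose vaccine
Overall: Vaccine A 410/1818 = 22.6%, the two-dose vaccine 320/843 = 38.0% → the two-dose vaccine
The two-dose vaccine wins overall and in every age group — no reversal.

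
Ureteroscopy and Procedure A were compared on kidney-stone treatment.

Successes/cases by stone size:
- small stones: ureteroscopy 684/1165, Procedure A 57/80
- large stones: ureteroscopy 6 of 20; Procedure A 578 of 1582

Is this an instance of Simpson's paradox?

Small stones: ureteroscopy 684/1165 = 58.7%, Procedure A 57/80 = 71.2% → Procedure A
Large stones: ureteroscopy 6/20 = 30.0%, Procedure A 578/1582 = 36.5% → Procedure A
Overall: ureteroscopy 690/1185 = 58.2%, Procedure A 635/1662 = 38.2% → ureteroscopy
Procedure A wins each stone group but ureteroscopy wins overall — the comparison reverses. Procedure A's cases skew toward large stones, which has a lower base rate.

Yes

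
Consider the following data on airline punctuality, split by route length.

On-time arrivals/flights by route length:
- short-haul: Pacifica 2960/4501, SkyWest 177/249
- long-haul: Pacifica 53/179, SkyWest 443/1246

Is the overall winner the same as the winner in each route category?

Short-haul: Pacifica 2960/4501 = 65.8%, SkyWest 177/249 = 71.1% → SkyWest
Long-haul: Pacifica 53/179 = 29.6%, SkyWest 443/1246 = 35.6% → SkyWest
Overall: Pacifica 3013/4680 = 64.4%, SkyWest 620/1495 = 41.5% → Pacifica
SkyWest wins each route group but Pacifica wins overall — the comparison reverses. SkyWest's flights skew toward long-haul, which has a lower base rate.

No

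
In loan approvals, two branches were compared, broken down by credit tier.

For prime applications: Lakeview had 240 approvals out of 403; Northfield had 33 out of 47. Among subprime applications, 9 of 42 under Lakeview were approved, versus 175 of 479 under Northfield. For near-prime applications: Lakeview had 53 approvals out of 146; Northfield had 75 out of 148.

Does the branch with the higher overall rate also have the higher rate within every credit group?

No

Prime: Lakeview 240/403 = 59.6%, Northfield 33/47 = 70.2% → Northfield
Subprime: Lakeview 9/42 = 21.4%, Northfield 175/479 = 36.5% → Northfield
Near-prime: Lakeview 53/146 = 36.3%, Northfield 75/148 = 50.7% → Northfield
Overall: Lakeview 302/591 = 51.1%, Northfield 283/674 = 42.0% → Lakeview
Northfield wins each credit group but Lakeview wins overall — the comparison reverses. Northfield's applications skew toward subprime, which has a lower base rate.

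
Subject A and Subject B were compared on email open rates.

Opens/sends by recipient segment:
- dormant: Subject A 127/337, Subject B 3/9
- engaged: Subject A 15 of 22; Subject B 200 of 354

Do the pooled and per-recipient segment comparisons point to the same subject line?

No

Dormant: Subject A 127/337 = 37.7%, Subject B 3/9 = 33.3% → Subject A
Engaged: Subject A 15/22 = 68.2%, Subject B 200/354 = 56.5% → Subject A
Overall: Subject A 142/359 = 39.6%, Subject B 203/363 = 55.9% → Subject B
Subject A wins each recipient group but Subject B wins overall — the comparison reverses. Subject A's sends skew toward dormant, which has a lower base rate.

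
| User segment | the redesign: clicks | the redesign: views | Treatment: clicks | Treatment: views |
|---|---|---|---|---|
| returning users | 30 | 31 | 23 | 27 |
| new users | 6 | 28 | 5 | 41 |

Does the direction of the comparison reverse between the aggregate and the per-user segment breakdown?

No

Returning users: the redesign 30/31 = 96.8%, Treatment 23/27 = 85.2% → the redesign
New users: the redesign 6/28 = 21.4%, Treatment 5/41 = 12.2% → the redesign
Overall: the redesign 36/59 = 61.0%, Treatment 28/68 = 41.2% → the redesign
The redesign wins overall and in every user group — no reversal.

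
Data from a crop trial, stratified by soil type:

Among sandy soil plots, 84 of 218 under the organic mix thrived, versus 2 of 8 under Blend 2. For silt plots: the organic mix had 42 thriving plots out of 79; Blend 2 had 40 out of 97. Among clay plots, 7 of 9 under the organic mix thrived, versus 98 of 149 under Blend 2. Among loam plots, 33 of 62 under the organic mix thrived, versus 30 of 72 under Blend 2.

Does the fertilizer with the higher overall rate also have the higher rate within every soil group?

No

Sandy soil: the organic mix 84/218 = 38.5%, Blend 2 2/8 = 25.0% → the organic mix
Silt: the organic mix 42/79 = 53.2%, Blend 2 40/97 = 41.2% → the organic mix
Clay: the organic mix 7/9 = 77.8%, Blend 2 98/149 = 65.8% → the organic mix
Loam: the organic mix 33/62 = 53.2%, Blend 2 30/72 = 41.7% → the organic mix
Overall: the organic mix 166/368 = 45.1%, Blend 2 170/326 = 52.1% → Blend 2
The organic mix wins each soil group but Blend 2 wins overall — the comparison reverses. The organic mix's plots skew toward sandy soil, which has a lower base rate.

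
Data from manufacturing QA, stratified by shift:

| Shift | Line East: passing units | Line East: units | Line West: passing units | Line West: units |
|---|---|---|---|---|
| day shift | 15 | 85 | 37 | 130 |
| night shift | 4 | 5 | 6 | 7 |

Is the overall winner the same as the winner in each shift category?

Yes

Day shift: Line East 15/85 = 17.6%, Line West 37/130 = 28.5% → Line West
Night shift: Line East 4/5 = 80.0%, Line West 6/7 = 85.7% → Line West
Overall: Line East 19/90 = 21.1%, Line West 43/137 = 31.4% → Line West
Line West wins overall and in every shift group — no reversal.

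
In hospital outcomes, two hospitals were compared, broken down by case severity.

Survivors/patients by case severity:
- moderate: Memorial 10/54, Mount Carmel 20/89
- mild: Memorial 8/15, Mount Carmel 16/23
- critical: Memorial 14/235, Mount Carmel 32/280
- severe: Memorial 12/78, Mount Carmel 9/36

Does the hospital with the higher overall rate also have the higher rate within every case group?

Moderate: Memorial 10/54 = 18.5%, Mount Carmel 20/89 = 22.5% → Mount Carmel
Mild: Memorial 8/15 = 53.3%, Mount Carmel 16/23 = 69.6% → Mount Carmel
Critical: Memorial 14/235 = 6.0%, Mount Carmel 32/280 = 11.4% → Mount Carmel
Severe: Memorial 12/78 = 15.4%, Mount Carmel 9/36 = 25.0% → Mount Carmel
Overall: Memorial 44/382 = 11.5%, Mount Carmel 77/428 = 18.0% → Mount Carmel
Mount Carmel wins overall and in every case group — no reversal.

Yes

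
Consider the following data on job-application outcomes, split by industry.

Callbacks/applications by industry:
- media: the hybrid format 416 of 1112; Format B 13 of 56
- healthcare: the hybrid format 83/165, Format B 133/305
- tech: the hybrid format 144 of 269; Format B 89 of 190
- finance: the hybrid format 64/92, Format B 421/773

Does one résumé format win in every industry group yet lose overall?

Yes

Media: the hybrid format 416/1112 = 37.4%, Format B 13/56 = 23.2% → the hybrid format
Healthcare: the hybrid format 83/165 = 50.3%, Format B 133/305 = 43.6% → the hybrid format
Tech: the hybrid format 144/269 = 53.5%, Format B 89/190 = 46.8% → the hybrid format
Finance: the hybrid format 64/92 = 69.6%, Format B 421/773 = 54.5% → the hybrid format
Overall: the hybrid format 707/1638 = 43.2%, Format B 656/1324 = 49.5% → Format B
The hybrid format wins each industry group but Format B wins overall — the comparison reverses. The hybrid format's applications skew toward media, which has a lower base rate.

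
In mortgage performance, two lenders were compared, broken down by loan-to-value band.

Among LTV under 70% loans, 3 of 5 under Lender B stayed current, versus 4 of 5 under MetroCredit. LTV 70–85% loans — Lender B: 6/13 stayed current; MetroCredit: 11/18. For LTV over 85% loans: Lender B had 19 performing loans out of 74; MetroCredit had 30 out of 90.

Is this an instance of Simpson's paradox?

LTV under 70%: Lender B 3/5 = 60.0%, MetroCredit 4/5 = 80.0% → MetroCredit
LTV 70–85%: Lender B 6/13 = 46.2%, MetroCredit 11/18 = 61.1% → MetroCredit
LTV over 85%: Lender B 19/74 = 25.7%, MetroCredit 30/90 = 33.3% → MetroCredit
Overall: Lender B 28/92 = 30.4%, MetroCredit 45/113 = 39.8% → MetroCredit
MetroCredit wins overall and in every loan-to-value group — no reversal.

No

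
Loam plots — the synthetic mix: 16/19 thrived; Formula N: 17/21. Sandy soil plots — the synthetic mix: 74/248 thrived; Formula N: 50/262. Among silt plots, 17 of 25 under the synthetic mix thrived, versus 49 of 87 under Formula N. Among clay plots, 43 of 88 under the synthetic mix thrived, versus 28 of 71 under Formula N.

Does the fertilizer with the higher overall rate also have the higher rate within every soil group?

Loam: the synthetic mix 16/19 = 84.2%, Formula N 17/21 = 81.0% → the synthetic mix
Sandy soil: the synthetic mix 74/248 = 29.8%, Formula N 50/262 = 19.1% → the synthetic mix
Silt: the synthetic mix 17/25 = 68.0%, Formula N 49/87 = 56.3% → the synthetic mix
Clay: the synthetic mix 43/88 = 48.9%, Formula N 28/71 = 39.4% → the synthetic mix
Overall: the synthetic mix 150/380 = 39.5%, Formula N 144/441 = 32.7% → the synthetic mix
The synthetic mix wins overall and in every soil group — no reversal.

Yes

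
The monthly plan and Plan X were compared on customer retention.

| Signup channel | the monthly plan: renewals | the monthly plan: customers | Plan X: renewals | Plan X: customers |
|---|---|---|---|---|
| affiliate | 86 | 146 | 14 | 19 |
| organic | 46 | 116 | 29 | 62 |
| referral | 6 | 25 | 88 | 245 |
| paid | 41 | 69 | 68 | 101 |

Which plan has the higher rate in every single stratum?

Plan X

Affiliate: the monthly plan 86/146 = 58.9%, Plan X 14/19 = 73.7% → Plan X
Organic: the monthly plan 46/116 = 39.7%, Plan X 29/62 = 46.8% → Plan X
Referral: the monthly plan 6/25 = 24.0%, Plan X 88/245 = 35.9% → Plan X
Paid: the monthly plan 41/69 = 59.4%, Plan X 68/101 = 67.3% → Plan X
Plan X has the higher rate in all 4 groups.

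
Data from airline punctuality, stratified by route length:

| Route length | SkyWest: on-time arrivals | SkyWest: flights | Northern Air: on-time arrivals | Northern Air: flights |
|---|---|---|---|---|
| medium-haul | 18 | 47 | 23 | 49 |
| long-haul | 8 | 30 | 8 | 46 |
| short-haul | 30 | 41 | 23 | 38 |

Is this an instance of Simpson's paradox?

No

Medium-haul: SkyWest 18/47 = 38.3%, Northern Air 23/49 = 46.9% → Northern Air
Long-haul: SkyWest 8/30 = 26.7%, Northern Air 8/46 = 17.4% → SkyWest
Short-haul: SkyWest 30/41 = 73.2%, Northern Air 23/38 = 60.5% → SkyWest
Overall: SkyWest 56/118 = 47.5%, Northern Air 54/133 = 40.6% → SkyWest
Neither sweeps: SkyWest wins 2 of 3 groups, Northern Air wins 1. SkyWest wins overall but not every group — no Simpson reversal.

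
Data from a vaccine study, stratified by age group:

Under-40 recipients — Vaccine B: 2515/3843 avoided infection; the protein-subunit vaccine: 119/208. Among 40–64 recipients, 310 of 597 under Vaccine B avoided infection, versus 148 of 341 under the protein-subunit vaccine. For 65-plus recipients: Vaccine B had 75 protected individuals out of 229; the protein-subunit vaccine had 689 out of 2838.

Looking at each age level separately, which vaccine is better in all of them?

Vaccine B

Under-40: Vaccine B 2515/3843 = 65.4%, the protein-subunit vaccine 119/208 = 57.2% → Vaccine B
40–64: Vaccine B 310/597 = 51.9%, the protein-subunit vaccine 148/341 = 43.4% → Vaccine B
65-plus: Vaccine B 75/229 = 32.8%, the protein-subunit vaccine 689/2838 = 24.3% → Vaccine B
Vaccine B has the higher rate in all 3 groups.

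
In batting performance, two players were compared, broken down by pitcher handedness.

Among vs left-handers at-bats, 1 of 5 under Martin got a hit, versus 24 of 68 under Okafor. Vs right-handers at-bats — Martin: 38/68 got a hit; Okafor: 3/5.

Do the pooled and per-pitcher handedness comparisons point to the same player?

Vs left-handers: Martin 1/5 = 20.0%, Okafor 24/68 = 35.3% → Okafor
Vs right-handers: Martin 38/68 = 55.9%, Okafor 3/5 = 60.0% → Okafor
Overall: Martin 39/73 = 53.4%, Okafor 27/73 = 37.0% → Martin
Okafor wins each pitcher group but Martin wins overall — the comparison reverses. Okafor's at-bats skew toward vs left-handers, which has a lower base rate.

No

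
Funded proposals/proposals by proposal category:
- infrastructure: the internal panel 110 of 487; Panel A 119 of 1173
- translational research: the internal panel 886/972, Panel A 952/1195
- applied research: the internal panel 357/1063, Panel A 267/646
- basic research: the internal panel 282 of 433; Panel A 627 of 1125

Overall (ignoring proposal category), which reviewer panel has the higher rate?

the internal panel

Infrastructure: the internal panel 110/487 = 22.6%, Panel A 119/1173 = 10.1% → the internal panel
Translational research: the internal panel 886/972 = 91.2%, Panel A 952/1195 = 79.7% → the internal panel
Applied research: the internal panel 357/1063 = 33.6%, Panel A 267/646 = 41.3% → Panel A
Basic research: the internal panel 282/433 = 65.1%, Panel A 627/1125 = 55.7% → the internal panel
Overall: the internal panel 1635/2955 = 55.3%, Panel A 1965/4139 = 47.5% → the internal panel
(Neither sweeps every proposal group, but the internal panel has the higher pooled rate.)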